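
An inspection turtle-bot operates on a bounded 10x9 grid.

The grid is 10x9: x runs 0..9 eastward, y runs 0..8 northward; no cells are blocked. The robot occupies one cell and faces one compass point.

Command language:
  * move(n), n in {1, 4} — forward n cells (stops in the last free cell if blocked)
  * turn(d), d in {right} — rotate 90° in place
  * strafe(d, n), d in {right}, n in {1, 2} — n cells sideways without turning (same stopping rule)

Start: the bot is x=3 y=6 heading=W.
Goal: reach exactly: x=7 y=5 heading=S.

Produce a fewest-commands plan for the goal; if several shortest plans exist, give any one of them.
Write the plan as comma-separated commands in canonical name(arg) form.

from: x=3 y=6 heading=W
t=1 turn(right) ⇒ x=3 y=6 heading=N
t=2 turn(right) ⇒ x=3 y=6 heading=E
t=3 move(4) ⇒ x=7 y=6 heading=E
t=4 turn(right) ⇒ x=7 y=6 heading=S
t=5 move(1) ⇒ x=7 y=5 heading=S
minimal: 5 command(s), checked below 5.

turn(right), turn(right), move(4), turn(right), move(1)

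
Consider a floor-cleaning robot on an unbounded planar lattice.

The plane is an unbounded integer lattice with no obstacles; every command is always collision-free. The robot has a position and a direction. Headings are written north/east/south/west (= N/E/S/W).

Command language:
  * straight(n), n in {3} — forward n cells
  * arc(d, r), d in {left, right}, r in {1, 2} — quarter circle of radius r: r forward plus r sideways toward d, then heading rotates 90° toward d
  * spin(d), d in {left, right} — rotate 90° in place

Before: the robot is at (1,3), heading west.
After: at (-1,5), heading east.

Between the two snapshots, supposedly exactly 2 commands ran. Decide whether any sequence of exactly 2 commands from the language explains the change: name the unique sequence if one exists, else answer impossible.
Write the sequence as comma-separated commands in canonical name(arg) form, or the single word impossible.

arc(right, 2), spin(right)

key: running spin(right) before arc(right, 2) would end elsewhere — order is forced
initial: at (1,3), heading west
step 1 (arc(right, 2)): at (-1,5), heading north
step 2 (spin(right)): at (-1,5), heading east
no other 2-command option fits: unique.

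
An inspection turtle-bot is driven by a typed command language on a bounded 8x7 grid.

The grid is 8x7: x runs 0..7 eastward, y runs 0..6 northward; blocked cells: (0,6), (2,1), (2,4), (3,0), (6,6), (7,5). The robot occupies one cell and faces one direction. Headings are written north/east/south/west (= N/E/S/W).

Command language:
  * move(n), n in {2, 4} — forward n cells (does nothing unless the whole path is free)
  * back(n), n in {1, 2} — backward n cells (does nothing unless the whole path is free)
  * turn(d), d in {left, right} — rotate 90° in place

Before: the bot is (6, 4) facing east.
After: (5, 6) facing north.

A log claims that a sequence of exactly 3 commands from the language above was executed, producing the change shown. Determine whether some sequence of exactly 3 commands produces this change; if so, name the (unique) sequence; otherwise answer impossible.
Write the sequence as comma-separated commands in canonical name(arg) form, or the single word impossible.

key: position moved to (5,6) AND the heading swung to N — translation plus rotation needed
start: (6, 4) facing east
[1] after back(1): (5, 4) facing east
[2] after turn(left): (5, 4) facing north
[3] after move(2): (5, 6) facing north
no other 3-command option fits: unique.

back(1), turn(left), move(2)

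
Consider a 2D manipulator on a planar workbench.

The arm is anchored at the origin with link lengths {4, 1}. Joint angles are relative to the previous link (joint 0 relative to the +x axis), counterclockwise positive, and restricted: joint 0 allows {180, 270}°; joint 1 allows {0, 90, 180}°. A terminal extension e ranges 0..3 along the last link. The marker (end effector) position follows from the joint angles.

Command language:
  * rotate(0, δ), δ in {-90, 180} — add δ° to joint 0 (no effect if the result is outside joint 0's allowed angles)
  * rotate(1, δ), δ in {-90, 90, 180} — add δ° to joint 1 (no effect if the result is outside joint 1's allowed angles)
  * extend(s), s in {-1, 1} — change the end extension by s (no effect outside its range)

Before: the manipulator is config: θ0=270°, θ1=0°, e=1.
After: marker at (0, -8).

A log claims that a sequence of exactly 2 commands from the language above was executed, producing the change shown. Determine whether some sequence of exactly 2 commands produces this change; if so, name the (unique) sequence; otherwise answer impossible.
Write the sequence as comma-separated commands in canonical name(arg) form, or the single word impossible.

extend(1), extend(1)

begin: config: θ0=270°, θ1=0°, e=1
1. extend(1) → config: θ0=270°, θ1=0°, e=2
2. extend(1) → config: θ0=270°, θ1=0°, e=3
uniquely the one of 49 2-step routes that fits.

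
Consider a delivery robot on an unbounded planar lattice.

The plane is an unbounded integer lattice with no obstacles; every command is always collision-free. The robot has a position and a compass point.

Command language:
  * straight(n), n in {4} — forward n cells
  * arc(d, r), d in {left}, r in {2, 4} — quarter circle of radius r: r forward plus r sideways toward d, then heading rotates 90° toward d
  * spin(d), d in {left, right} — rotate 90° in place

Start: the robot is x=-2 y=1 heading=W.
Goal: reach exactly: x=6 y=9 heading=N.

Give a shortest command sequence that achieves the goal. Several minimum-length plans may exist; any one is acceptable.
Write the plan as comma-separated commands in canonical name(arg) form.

spin(right), straight(4), spin(right), straight(4), arc(left, 4)

t0: x=-2 y=1 heading=W
1. spin(right) → x=-2 y=1 heading=N
2. straight(4) → x=-2 y=5 heading=N
3. spin(right) → x=-2 y=5 heading=E
4. straight(4) → x=2 y=5 heading=E
5. arc(left, 4) → x=6 y=9 heading=N
minimal: 5 command(s), checked below 5.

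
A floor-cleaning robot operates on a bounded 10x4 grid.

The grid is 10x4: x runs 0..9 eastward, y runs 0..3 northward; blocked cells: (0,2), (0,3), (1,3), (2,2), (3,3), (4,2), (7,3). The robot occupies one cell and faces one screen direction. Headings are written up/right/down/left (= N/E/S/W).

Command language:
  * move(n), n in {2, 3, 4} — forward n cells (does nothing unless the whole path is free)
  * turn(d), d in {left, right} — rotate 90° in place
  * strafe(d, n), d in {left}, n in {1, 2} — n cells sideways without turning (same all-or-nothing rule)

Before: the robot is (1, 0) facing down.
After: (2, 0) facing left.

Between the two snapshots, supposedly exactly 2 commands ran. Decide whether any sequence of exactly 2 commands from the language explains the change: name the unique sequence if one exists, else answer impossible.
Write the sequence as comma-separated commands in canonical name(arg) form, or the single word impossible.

strafe(left, 1), turn(right)

key: position moved to (2,0) AND the heading swung to W — translation plus rotation needed
from: (1, 0) facing down
1. strafe(left, 1) → (2, 0) facing down
2. turn(right) → (2, 0) facing left
no rival 2-sequence matches.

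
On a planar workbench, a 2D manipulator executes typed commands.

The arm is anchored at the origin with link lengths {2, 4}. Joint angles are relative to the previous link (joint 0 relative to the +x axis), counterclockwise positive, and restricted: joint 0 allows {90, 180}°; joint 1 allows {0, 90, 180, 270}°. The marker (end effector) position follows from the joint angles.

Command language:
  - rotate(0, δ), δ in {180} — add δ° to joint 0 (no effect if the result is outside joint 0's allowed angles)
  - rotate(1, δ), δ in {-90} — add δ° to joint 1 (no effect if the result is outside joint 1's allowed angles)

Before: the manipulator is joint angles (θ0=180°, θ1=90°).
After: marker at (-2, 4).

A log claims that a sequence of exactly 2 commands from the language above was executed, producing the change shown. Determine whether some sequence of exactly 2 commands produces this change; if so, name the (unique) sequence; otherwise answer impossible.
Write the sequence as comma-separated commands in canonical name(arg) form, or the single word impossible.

rotate(1, -90), rotate(1, -90)

start: joint angles (θ0=180°, θ1=90°)
step 1 (rotate(1, -90)): joint angles (θ0=180°, θ1=0°)
step 2 (rotate(1, -90)): joint angles (θ0=180°, θ1=270°)
no other 2-command option fits: unique.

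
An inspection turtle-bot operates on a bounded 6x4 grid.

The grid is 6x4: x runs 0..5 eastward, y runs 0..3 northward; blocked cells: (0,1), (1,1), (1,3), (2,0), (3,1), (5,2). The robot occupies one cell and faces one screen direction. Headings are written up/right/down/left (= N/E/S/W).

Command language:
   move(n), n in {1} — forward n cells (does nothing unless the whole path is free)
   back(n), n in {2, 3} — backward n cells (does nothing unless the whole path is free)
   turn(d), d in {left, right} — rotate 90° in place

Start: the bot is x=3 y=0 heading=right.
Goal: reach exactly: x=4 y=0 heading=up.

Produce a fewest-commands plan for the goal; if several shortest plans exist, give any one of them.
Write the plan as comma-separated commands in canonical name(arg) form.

move(1), turn(left)

t0: x=3 y=0 heading=right
t=1 move(1) ⇒ x=4 y=0 heading=right
t=2 turn(left) ⇒ x=4 y=0 heading=up
shorter routes all fall short; 2 is best.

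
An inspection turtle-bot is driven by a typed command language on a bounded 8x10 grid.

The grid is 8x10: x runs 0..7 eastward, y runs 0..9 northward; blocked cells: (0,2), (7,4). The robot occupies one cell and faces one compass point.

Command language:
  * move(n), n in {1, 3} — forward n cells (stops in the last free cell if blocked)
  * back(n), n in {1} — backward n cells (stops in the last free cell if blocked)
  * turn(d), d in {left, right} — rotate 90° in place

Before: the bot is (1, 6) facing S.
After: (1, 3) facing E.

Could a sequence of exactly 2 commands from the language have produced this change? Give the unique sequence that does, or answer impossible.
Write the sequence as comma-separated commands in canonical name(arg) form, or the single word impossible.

move(3), turn(left)

key: order matters: swapping move(3) and turn(left) lands elsewhere
t0: (1, 6) facing S
step 1 (move(3)): (1, 3) facing S
step 2 (turn(left)): (1, 3) facing E
no rival 2-sequence matches.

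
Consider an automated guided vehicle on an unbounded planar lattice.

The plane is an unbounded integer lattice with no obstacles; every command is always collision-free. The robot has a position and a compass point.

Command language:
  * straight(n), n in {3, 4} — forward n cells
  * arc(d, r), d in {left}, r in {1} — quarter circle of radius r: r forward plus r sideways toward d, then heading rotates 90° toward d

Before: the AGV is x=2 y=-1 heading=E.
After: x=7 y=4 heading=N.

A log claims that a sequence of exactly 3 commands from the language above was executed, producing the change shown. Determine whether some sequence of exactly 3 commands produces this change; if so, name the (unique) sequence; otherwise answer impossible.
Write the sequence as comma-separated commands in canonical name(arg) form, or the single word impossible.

straight(4), arc(left, 1), straight(4)

key: cell and facing (now N) both changed — the 3 commands mix motion and turning
start: x=2 y=-1 heading=E
[1] after straight(4): x=6 y=-1 heading=E
[2] after arc(left, 1): x=7 y=0 heading=N
[3] after straight(4): x=7 y=4 heading=N
no rival 3-sequence matches.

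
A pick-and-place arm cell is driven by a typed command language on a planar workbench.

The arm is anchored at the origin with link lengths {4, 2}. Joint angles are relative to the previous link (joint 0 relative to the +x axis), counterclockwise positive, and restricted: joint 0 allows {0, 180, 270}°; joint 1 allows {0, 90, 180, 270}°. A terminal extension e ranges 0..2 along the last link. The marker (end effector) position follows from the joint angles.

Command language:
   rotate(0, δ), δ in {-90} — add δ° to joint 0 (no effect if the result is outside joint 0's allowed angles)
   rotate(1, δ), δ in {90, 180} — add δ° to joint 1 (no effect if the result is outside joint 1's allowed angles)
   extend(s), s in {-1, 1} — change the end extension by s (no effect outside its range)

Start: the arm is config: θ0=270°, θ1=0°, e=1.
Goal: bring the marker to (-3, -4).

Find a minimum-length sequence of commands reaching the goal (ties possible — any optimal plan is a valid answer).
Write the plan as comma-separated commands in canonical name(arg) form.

t0: config: θ0=270°, θ1=0°, e=1
step 1 (rotate(1, 90)): config: θ0=270°, θ1=90°, e=1
step 2 (rotate(1, 180)): config: θ0=270°, θ1=270°, e=1
no 1-step plan works, so 2 is optimal.

rotate(1, 90), rotate(1, 180)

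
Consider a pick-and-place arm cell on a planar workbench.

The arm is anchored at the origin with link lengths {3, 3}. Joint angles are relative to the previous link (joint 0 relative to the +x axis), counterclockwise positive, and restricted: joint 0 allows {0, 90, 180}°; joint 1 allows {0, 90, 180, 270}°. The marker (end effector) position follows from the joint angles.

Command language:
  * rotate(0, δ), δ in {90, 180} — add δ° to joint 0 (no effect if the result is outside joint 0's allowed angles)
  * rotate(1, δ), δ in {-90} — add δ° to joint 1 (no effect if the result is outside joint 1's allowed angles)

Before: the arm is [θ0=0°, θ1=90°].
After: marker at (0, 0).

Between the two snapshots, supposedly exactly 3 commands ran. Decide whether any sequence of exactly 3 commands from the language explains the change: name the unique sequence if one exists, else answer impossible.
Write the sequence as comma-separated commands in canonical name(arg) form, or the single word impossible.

rotate(1, -90), rotate(1, -90), rotate(1, -90)

start: [θ0=0°, θ1=90°]
1. rotate(1, -90) → [θ0=0°, θ1=0°]
2. rotate(1, -90) → [θ0=0°, θ1=270°]
3. rotate(1, -90) → [θ0=0°, θ1=180°]
no rival 3-sequence matches.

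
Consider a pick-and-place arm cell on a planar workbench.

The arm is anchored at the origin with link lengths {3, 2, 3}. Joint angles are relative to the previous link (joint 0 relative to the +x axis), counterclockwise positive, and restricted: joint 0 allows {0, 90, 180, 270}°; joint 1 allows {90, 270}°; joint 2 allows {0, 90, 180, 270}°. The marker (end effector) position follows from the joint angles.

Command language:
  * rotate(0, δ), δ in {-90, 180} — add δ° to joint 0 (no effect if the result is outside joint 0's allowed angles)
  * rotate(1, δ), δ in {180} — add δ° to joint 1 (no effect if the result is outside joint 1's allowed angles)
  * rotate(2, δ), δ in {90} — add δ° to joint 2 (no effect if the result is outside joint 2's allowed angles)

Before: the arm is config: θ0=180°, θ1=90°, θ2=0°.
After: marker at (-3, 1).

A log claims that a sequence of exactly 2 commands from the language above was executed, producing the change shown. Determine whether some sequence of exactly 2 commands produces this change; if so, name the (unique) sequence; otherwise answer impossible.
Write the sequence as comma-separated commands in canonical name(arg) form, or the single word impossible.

rotate(2, 90), rotate(2, 90)

begin: config: θ0=180°, θ1=90°, θ2=0°
t=1 rotate(2, 90) ⇒ config: θ0=180°, θ1=90°, θ2=90°
t=2 rotate(2, 90) ⇒ config: θ0=180°, θ1=90°, θ2=180°
all 16 alternatives checked — unique.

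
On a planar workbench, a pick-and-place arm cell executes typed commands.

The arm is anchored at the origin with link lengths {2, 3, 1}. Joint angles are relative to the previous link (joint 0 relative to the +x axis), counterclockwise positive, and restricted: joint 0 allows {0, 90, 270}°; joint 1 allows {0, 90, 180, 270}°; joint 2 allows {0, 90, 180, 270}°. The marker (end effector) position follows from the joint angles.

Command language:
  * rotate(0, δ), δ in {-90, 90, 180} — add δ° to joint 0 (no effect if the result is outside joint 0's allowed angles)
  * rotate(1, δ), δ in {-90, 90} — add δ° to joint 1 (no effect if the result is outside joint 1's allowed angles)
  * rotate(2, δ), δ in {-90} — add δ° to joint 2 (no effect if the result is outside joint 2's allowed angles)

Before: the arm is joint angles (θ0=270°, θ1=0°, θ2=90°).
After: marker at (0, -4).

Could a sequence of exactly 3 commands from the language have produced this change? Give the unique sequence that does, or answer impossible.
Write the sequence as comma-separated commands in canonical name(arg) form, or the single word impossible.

from: joint angles (θ0=270°, θ1=0°, θ2=90°)
[1] after rotate(2, -90): joint angles (θ0=270°, θ1=0°, θ2=0°)
[2] after rotate(2, -90): joint angles (θ0=270°, θ1=0°, θ2=270°)
[3] after rotate(2, -90): joint angles (θ0=270°, θ1=0°, θ2=180°)
no rival 3-sequence matches.

rotate(2, -90), rotate(2, -90), rotate(2, -90)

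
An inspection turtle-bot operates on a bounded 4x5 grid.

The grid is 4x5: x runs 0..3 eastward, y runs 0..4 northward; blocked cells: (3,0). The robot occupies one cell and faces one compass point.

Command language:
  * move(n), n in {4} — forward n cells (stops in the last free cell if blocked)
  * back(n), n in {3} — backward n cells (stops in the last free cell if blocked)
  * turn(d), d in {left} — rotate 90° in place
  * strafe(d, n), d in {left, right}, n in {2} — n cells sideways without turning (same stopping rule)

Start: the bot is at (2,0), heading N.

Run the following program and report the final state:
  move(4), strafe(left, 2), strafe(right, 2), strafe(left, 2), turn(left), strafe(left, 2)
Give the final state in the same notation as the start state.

at (0,2), heading W

start: at (2,0), heading N
1. move(4) → at (2,4), heading N
2. strafe(left, 2) → at (0,4), heading N
3. strafe(right, 2) → at (2,4), heading N
4. strafe(left, 2) → at (0,4), heading N
5. turn(left) → at (0,4), heading W
6. strafe(left, 2) → at (0,2), heading W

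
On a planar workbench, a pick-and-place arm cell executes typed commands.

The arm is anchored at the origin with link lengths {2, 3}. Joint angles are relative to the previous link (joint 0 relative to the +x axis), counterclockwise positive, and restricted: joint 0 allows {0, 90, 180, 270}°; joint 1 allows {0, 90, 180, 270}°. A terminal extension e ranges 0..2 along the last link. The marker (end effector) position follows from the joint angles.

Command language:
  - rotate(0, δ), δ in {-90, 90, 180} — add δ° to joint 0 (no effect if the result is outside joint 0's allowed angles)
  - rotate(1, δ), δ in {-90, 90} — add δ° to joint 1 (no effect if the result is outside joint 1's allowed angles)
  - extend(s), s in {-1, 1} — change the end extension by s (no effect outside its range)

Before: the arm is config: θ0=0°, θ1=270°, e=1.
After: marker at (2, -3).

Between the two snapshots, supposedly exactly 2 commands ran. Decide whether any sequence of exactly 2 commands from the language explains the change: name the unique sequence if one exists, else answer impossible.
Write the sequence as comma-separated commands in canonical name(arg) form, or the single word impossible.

extend(-1), extend(-1)

from: config: θ0=0°, θ1=270°, e=1
[1] after extend(-1): config: θ0=0°, θ1=270°, e=0
[2] after extend(-1): config: θ0=0°, θ1=270°, e=0
uniquely the one of 49 2-step routes that fits.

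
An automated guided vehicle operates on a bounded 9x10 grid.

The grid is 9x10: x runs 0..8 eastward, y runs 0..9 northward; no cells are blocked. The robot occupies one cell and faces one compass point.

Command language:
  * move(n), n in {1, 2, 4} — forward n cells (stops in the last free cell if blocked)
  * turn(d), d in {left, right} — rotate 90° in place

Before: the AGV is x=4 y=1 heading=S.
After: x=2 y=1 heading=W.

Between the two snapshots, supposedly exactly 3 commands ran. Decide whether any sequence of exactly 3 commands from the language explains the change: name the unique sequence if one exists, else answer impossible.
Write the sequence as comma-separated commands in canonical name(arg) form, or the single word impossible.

key: order matters: swapping turn(right) and move(1) lands elsewhere
begin: x=4 y=1 heading=S
[1] after turn(right): x=4 y=1 heading=W
[2] after move(1): x=3 y=1 heading=W
[3] after move(1): x=2 y=1 heading=W
no rival 3-sequence matches.

turn(right), move(1), move(1)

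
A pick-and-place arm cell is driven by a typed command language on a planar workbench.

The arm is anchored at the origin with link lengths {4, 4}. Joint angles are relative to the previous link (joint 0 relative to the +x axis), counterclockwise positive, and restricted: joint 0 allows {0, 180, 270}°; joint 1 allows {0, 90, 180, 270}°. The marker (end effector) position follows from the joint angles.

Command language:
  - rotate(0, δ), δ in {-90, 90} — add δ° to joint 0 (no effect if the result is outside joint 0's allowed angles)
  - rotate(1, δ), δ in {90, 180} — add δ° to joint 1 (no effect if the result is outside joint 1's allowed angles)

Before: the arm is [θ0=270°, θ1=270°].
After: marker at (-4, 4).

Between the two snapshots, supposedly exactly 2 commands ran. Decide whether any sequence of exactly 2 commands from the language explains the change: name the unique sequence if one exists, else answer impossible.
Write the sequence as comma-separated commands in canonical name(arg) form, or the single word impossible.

rotate(0, -90), rotate(0, -90)

start: [θ0=270°, θ1=270°]
t=1 rotate(0, -90) ⇒ [θ0=180°, θ1=270°]
t=2 rotate(0, -90) ⇒ [θ0=180°, θ1=270°]
no rival 2-sequence matches.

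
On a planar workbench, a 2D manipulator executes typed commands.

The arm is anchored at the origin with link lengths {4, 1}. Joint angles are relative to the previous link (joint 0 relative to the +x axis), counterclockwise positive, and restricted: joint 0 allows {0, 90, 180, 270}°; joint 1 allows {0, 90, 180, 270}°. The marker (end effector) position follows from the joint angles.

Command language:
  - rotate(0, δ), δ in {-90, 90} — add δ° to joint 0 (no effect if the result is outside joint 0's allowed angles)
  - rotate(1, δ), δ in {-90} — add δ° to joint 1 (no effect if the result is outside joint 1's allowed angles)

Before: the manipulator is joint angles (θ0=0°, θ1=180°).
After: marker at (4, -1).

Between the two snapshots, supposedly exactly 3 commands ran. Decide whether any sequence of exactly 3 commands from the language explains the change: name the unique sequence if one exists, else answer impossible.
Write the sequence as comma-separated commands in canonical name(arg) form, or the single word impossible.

rotate(1, -90), rotate(1, -90), rotate(1, -90)

from: joint angles (θ0=0°, θ1=180°)
t=1 rotate(1, -90) ⇒ joint angles (θ0=0°, θ1=90°)
t=2 rotate(1, -90) ⇒ joint angles (θ0=0°, θ1=0°)
t=3 rotate(1, -90) ⇒ joint angles (θ0=0°, θ1=270°)
no rival 3-sequence matches.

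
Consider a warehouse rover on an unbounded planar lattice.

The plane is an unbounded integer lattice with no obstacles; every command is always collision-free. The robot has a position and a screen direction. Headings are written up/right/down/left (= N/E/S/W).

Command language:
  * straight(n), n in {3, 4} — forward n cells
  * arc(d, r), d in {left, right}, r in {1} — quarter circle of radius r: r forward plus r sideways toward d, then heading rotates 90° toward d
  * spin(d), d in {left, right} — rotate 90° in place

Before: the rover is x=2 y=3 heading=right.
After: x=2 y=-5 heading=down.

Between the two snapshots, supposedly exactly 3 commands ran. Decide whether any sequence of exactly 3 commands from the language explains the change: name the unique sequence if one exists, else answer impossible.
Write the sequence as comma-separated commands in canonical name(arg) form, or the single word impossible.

key: running straight(4) before spin(right) would end elsewhere — order is forced
from: x=2 y=3 heading=right
step 1 (spin(right)): x=2 y=3 heading=down
step 2 (straight(4)): x=2 y=-1 heading=down
step 3 (straight(4)): x=2 y=-5 heading=down
no rival 3-sequence matches.

spin(right), straight(4), straight(4)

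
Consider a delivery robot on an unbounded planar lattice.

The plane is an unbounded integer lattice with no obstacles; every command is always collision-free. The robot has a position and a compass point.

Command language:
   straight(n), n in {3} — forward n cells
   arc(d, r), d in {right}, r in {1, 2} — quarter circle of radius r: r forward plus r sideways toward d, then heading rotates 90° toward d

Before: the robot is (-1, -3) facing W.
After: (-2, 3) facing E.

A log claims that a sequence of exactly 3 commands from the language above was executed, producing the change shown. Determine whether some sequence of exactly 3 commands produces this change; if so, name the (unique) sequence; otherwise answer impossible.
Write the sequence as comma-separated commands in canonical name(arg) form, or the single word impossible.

key: running arc(right, 1) before arc(right, 2) would end elsewhere — order is forced
start: (-1, -3) facing W
[1] after arc(right, 2): (-3, -1) facing N
[2] after straight(3): (-3, 2) facing N
[3] after arc(right, 1): (-2, 3) facing E
uniquely the one of 27 3-step routes that fits.

arc(right, 2), straight(3), arc(right, 1)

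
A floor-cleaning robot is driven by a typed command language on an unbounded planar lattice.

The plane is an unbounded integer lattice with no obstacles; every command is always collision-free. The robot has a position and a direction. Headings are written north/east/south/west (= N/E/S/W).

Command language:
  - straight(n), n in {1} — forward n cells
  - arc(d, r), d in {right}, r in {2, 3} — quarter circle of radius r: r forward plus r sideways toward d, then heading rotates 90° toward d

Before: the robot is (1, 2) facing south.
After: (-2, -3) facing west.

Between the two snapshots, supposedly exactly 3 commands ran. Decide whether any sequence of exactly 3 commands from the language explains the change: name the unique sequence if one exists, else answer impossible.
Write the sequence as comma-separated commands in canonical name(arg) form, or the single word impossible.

straight(1), straight(1), arc(right, 3)

key: position moved to (-2,-3) AND the heading swung to W — translation plus rotation needed
initial: (1, 2) facing south
t=1 straight(1) ⇒ (1, 1) facing south
t=2 straight(1) ⇒ (1, 0) facing south
t=3 arc(right, 3) ⇒ (-2, -3) facing west
no other 3-command option fits: unique.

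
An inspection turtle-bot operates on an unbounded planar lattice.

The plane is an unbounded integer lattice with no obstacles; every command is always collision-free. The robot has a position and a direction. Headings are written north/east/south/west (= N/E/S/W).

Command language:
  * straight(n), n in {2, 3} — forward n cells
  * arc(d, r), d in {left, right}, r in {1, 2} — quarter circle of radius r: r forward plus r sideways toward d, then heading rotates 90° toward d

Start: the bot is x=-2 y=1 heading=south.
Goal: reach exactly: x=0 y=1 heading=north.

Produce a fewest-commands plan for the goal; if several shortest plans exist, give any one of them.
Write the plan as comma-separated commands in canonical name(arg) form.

arc(left, 1), arc(left, 1)

initial: x=-2 y=1 heading=south
t=1 arc(left, 1) ⇒ x=-1 y=0 heading=east
t=2 arc(left, 1) ⇒ x=0 y=1 heading=north
nothing shorter than 2 reaches the goal.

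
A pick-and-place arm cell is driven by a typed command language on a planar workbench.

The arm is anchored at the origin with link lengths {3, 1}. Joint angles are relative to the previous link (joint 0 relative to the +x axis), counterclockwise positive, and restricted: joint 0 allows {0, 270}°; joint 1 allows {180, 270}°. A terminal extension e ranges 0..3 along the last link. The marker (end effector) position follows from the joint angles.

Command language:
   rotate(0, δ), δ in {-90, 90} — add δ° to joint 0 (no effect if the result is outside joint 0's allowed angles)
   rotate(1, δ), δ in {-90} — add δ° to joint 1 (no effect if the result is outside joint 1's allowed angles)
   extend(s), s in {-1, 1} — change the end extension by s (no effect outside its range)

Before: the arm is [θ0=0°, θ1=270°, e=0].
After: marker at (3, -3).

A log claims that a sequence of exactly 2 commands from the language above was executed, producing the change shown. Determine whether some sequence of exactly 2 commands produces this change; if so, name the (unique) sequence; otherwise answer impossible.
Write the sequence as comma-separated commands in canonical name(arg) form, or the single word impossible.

extend(1), extend(1)

initial: [θ0=0°, θ1=270°, e=0]
t=1 extend(1) ⇒ [θ0=0°, θ1=270°, e=1]
t=2 extend(1) ⇒ [θ0=0°, θ1=270°, e=2]
uniquely the one of 25 2-step routes that fits.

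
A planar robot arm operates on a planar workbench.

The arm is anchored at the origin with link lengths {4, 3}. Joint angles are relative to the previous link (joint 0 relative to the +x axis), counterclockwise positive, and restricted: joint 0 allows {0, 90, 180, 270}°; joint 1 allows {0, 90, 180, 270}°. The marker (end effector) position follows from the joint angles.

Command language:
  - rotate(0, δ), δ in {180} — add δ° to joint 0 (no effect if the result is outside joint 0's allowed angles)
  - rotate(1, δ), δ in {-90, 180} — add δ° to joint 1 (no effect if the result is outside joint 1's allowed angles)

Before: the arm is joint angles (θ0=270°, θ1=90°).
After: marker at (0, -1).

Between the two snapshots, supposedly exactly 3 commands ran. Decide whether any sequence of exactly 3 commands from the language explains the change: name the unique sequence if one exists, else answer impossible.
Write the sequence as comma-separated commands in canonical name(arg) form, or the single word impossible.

rotate(1, -90), rotate(1, -90), rotate(1, -90)

initial: joint angles (θ0=270°, θ1=90°)
1. rotate(1, -90) → joint angles (θ0=270°, θ1=0°)
2. rotate(1, -90) → joint angles (θ0=270°, θ1=270°)
3. rotate(1, -90) → joint angles (θ0=270°, θ1=180°)
all 27 alternatives checked — unique.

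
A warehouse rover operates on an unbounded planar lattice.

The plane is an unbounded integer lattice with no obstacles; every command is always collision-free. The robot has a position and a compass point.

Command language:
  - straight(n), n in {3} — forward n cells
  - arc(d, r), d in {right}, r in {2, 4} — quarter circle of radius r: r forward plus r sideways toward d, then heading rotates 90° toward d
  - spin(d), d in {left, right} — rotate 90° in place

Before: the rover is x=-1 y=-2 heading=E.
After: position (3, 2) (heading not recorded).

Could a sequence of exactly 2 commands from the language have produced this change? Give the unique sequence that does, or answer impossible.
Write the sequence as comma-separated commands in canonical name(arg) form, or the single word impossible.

key: running arc(right, 4) before spin(left) would end elsewhere — order is forced
initial: x=-1 y=-2 heading=E
[1] after spin(left): x=-1 y=-2 heading=N
[2] after arc(right, 4): x=3 y=2 heading=E
no rival 2-sequence matches.

spin(left), arc(right, 4)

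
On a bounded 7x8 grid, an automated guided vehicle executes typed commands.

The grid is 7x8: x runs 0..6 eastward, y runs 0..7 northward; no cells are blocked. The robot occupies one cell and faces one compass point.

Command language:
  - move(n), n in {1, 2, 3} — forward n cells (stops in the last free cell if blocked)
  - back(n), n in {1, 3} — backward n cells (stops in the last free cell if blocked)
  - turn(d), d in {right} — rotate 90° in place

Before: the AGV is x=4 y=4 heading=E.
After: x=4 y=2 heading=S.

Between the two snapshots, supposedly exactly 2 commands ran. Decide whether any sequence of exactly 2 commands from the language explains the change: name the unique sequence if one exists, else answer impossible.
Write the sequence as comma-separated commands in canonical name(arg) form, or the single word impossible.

turn(right), move(2)

key: cell and facing (now S) both changed — the 2 commands mix motion and turning
begin: x=4 y=4 heading=E
step 1 (turn(right)): x=4 y=4 heading=S
step 2 (move(2)): x=4 y=2 heading=S
no rival 2-sequence matches.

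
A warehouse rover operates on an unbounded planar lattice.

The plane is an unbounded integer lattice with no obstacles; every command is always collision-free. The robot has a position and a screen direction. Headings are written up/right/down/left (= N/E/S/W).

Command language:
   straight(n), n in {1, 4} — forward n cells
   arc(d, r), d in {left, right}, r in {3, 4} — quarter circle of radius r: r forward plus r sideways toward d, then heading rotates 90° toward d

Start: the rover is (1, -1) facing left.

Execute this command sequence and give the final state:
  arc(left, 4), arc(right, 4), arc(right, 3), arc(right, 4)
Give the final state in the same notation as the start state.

(-6, -2) facing right

start: (1, -1) facing left
step 1 (arc(left, 4)): (-3, -5) facing down
step 2 (arc(right, 4)): (-7, -9) facing left
step 3 (arc(right, 3)): (-10, -6) facing up
step 4 (arc(right, 4)): (-6, -2) facing right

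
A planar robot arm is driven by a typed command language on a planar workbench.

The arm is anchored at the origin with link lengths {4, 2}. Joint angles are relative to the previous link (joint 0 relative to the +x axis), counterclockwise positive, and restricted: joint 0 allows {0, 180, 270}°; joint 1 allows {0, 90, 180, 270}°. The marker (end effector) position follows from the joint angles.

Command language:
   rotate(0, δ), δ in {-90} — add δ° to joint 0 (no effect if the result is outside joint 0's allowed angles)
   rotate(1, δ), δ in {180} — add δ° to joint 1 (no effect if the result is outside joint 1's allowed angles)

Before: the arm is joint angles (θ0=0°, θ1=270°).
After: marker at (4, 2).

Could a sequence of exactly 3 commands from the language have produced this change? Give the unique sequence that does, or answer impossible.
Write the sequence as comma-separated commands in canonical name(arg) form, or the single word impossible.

initial: joint angles (θ0=0°, θ1=270°)
step 1 (rotate(1, 180)): joint angles (θ0=0°, θ1=90°)
step 2 (rotate(1, 180)): joint angles (θ0=0°, θ1=270°)
step 3 (rotate(1, 180)): joint angles (θ0=0°, θ1=90°)
no other 3-command option fits: unique.

rotate(1, 180), rotate(1, 180), rotate(1, 180)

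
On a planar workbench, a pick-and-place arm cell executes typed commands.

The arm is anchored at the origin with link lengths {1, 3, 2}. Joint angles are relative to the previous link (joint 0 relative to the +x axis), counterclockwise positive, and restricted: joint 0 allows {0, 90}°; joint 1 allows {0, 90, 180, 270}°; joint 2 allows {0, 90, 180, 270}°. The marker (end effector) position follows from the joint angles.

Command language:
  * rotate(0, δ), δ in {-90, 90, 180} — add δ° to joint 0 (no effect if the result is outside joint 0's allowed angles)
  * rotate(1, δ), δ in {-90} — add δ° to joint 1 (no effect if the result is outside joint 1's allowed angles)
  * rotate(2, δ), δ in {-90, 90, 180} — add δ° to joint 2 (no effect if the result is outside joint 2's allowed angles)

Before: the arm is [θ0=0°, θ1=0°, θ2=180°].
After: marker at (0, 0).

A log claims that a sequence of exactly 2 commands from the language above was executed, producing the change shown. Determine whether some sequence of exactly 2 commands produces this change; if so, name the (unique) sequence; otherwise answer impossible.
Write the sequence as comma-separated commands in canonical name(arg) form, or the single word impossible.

rotate(1, -90), rotate(1, -90)

begin: [θ0=0°, θ1=0°, θ2=180°]
step 1 (rotate(1, -90)): [θ0=0°, θ1=270°, θ2=180°]
step 2 (rotate(1, -90)): [θ0=0°, θ1=180°, θ2=180°]
uniquely the one of 49 2-step routes that fits.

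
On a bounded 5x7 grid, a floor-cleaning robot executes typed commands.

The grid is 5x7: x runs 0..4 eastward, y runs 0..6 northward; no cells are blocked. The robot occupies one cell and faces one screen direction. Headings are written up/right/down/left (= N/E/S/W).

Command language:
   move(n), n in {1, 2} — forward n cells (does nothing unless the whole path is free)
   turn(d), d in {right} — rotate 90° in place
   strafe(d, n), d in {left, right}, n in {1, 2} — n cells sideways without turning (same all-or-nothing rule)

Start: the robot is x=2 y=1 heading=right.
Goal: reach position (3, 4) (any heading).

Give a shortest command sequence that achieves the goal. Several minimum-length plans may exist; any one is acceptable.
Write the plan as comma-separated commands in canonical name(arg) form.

begin: x=2 y=1 heading=right
step 1 (strafe(left, 2)): x=2 y=3 heading=right
step 2 (move(1)): x=3 y=3 heading=right
step 3 (strafe(left, 1)): x=3 y=4 heading=right
minimal: 3 command(s), checked below 3.

strafe(left, 2), move(1), strafe(left, 1)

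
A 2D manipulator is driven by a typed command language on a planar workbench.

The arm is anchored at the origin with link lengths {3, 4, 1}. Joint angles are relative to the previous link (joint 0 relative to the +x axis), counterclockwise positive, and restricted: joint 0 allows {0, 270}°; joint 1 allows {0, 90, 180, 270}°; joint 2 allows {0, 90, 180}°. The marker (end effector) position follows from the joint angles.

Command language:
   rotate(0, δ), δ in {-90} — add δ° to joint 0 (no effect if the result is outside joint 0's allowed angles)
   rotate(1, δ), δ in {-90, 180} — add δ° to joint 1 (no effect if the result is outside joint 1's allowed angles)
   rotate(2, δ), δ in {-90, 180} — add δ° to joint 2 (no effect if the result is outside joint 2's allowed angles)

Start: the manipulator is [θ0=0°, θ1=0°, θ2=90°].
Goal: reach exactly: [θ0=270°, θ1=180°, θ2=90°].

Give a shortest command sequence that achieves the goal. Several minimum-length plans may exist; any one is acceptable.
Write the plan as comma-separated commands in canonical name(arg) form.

initial: [θ0=0°, θ1=0°, θ2=90°]
[1] after rotate(0, -90): [θ0=270°, θ1=0°, θ2=90°]
[2] after rotate(1, 180): [θ0=270°, θ1=180°, θ2=90°]
shorter routes all fall short; 2 is best.

rotate(0, -90), rotate(1, 180)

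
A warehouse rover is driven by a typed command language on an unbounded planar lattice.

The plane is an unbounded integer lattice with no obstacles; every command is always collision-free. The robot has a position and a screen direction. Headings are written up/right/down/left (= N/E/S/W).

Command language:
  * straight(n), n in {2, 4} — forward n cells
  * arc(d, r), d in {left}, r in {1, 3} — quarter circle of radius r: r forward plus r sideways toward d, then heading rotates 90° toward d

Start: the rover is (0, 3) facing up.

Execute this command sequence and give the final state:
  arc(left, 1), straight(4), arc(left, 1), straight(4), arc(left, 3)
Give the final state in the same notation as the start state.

initial: (0, 3) facing up
[1] after arc(left, 1): (-1, 4) facing left
[2] after straight(4): (-5, 4) facing left
[3] after arc(left, 1): (-6, 3) facing down
[4] after straight(4): (-6, -1) facing down
[5] after arc(left, 3): (-3, -4) facing right

(-3, -4) facing right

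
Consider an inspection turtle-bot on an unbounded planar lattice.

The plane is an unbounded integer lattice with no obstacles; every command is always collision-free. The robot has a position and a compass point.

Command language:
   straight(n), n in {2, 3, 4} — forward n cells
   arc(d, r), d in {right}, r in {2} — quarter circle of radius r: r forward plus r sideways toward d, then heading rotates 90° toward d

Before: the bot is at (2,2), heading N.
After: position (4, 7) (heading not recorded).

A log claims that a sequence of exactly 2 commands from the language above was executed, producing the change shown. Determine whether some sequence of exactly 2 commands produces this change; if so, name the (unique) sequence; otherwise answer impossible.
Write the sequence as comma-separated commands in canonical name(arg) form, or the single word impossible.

key: order matters: swapping straight(3) and arc(right, 2) lands elsewhere
begin: at (2,2), heading N
1. straight(3) → at (2,5), heading N
2. arc(right, 2) → at (4,7), heading E
uniquely the one of 16 2-step routes that fits.

straight(3), arc(right, 2)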